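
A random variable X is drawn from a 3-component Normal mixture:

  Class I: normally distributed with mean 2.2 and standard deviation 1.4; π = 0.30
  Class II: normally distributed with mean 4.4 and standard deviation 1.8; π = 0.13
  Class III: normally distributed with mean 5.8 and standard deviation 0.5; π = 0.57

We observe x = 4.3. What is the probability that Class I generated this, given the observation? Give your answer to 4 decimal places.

Posterior ∝ prior × likelihood, so P(k | x) ∝ w_k f_k(x); normalise over all components.
Component likelihoods at x = 4.3:
  L_I = 0.0925126
  L_II = 0.221293
  L_III = 0.0088637
Unnormalised posteriors:
  w_I·L_I = 0.30 × 0.0925126 = 0.0277538
  w_II·L_II = 0.13 × 0.221293 = 0.0287681
  w_III·L_III = 0.57 × 0.0088637 = 0.00505231
Evidence: 0.0277538 + 0.0287681 + 0.00505231 = 0.0615741
P(Class I | 4.3) = 0.0277538 / 0.0615741 ≈ 0.4507

0.4507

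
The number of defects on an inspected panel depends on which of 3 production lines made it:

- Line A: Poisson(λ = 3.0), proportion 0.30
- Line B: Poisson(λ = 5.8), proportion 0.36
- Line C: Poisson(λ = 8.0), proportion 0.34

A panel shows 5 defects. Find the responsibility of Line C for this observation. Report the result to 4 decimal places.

0.2574

By Bayes' theorem, P(k | x) = P(Z=k) f_k(x) / Σ_j P(Z=j) f_j(x).
Poisson probabilities:
  L_A = 0.100819
  L_B = 0.165596
  L_C = 0.0916037
Multiply by the mixture weights:
  P(Z=A)·L_A = 0.30 × 0.100819 = 0.0302456
  P(Z=B)·L_B = 0.36 × 0.165596 = 0.0596147
  P(Z=C)·L_C = 0.34 × 0.0916037 = 0.0311452
Normaliser: 0.0302456 + 0.0596147 + 0.0311452 = 0.121006
So the posterior for Line C is 0.0311452 / 0.121006 ≈ 0.2574.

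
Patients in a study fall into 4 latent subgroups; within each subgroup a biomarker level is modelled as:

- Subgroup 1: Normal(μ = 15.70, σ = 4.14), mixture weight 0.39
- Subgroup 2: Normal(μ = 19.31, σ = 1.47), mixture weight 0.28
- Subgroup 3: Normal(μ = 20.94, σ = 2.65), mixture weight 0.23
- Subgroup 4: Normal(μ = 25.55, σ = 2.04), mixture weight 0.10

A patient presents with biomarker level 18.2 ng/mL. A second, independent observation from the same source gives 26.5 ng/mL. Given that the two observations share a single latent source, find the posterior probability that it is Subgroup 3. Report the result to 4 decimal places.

The responsibility of component k is π_k f_k(x) divided by Σ_j π_j f_j(x).
Since both observations come from the same component, the likelihood for component k is f_k(x₁)·f_k(x₂).
  L_1 = [0.080302] × [0.00320744] = 0.000257564
  L_2 = [0.20407] × [1.73257e-06] = 3.53565e-07
  L_3 = [0.0882098] × [0.0166634] = 0.00146988
  L_4 = [0.000296791] × [0.175464] = 5.20763e-05
Multiply by the mixture weights:
  π_1·L_1 = 0.39 × 0.000257564 = 0.00010045
  π_2·L_2 = 0.28 × 3.53565e-07 = 9.89983e-08
  π_3·L_3 = 0.23 × 0.00146988 = 0.000338072
  π_4·L_4 = 0.10 × 5.20763e-05 = 5.20763e-06
Sum: 0.00010045 + 9.89983e-08 + 0.000338072 + 5.20763e-06 = 0.000443829
Responsibility of Subgroup 3: 0.000338072 / 0.000443829 ≈ 0.7617

0.7617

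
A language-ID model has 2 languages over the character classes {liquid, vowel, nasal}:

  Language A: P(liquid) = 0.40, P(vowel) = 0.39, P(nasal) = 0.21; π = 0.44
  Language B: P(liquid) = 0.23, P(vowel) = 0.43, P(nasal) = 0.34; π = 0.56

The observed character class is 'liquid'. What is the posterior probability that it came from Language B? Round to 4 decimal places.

0.4226

By Bayes' theorem, P(k | x) = π_k f_k(x) / Σ_j π_j f_j(x).
Component likelihoods at x = 'liquid':
  p_A = P(liquid | comp) = 0.40
  p_B = P(liquid | comp) = 0.23
Prior × likelihood for each component:
  π_A·p_A = 0.44 × 0.4 = 0.176
  π_B·p_B = 0.56 × 0.23 = 0.1288
Denominator: 0.176 + 0.1288 = 0.3048
So the posterior for Language B is 0.1288 / 0.3048 ≈ 0.4226.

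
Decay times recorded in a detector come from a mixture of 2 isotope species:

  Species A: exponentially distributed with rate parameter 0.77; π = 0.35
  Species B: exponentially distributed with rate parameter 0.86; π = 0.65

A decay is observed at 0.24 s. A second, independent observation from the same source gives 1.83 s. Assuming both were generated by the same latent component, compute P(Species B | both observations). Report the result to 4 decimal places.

0.6579

Posterior ∝ prior × likelihood, so P(k | x) ∝ w_k f_k(x); normalise over all components.
Since both observations come from the same component, the likelihood for component k is f_k(x₁)·f_k(x₂).
  p_A = [0.640078] × [0.18816] = 0.120437
  p_B = [0.699617] × [0.17824] = 0.1247
Prior × likelihood for each component:
  w_A·p_A = 0.35 × 0.120437 = 0.0421529
  w_B·p_B = 0.65 × 0.1247 = 0.0810549
Normaliser: 0.0421529 + 0.0810549 = 0.123208
So the posterior for Species B is 0.0810549 / 0.123208 ≈ 0.6579.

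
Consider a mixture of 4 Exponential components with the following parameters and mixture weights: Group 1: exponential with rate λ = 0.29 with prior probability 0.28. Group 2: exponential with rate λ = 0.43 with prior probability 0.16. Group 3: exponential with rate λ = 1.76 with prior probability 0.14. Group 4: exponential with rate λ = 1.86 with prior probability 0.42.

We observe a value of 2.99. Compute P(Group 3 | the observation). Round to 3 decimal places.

0.022

Apply Bayes' rule: the posterior for each component is proportional to its prior times its likelihood at x.
Evaluate each component's likelihood at the observed value:
  p_1 = 0.29·e^(−0.29·2.99) = 0.29·e^(−0.8671) = 0.121849
  p_2 = 0.43·e^(−0.43·2.99) = 0.43·e^(−1.2857) = 0.118877
  p_3 = 1.76·e^(−1.76·2.99) = 1.76·e^(−5.2624) = 0.00912182
  p_4 = 1.86·e^(−1.86·2.99) = 1.86·e^(−5.5614) = 0.00714871
Multiply by the mixture weights:
  π_1·p_1 = 0.28 × 0.121849 = 0.0341177
  π_2·p_2 = 0.16 × 0.118877 = 0.0190202
  π_3·p_3 = 0.14 × 0.00912182 = 0.00127705
  π_4·p_4 = 0.42 × 0.00714871 = 0.00300246
Normaliser: 0.0341177 + 0.0190202 + 0.00127705 + 0.00300246 = 0.0574174
P(Group 3 | x) ≈ 0.022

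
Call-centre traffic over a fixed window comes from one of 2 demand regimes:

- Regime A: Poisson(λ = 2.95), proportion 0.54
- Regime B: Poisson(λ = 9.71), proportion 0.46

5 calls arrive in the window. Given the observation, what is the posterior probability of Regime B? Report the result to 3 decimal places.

The responsibility of component k is π_k f_k(x) divided by Σ_j π_j f_j(x).
Evaluate each component's likelihood at the observed value:
  p_A = e^(−2.95)·2.95^5/5! = 0.0974451
  p_B = e^(−9.71)·9.71^5/5! = 0.0436431
Unnormalised posteriors:
  π_A·p_A = 0.54 × 0.0974451 = 0.0526204
  π_B·p_B = 0.46 × 0.0436431 = 0.0200758
Denominator: 0.0526204 + 0.0200758 = 0.0726962
P(Regime B | data) = 0.0200758 / 0.0726962 ≈ 0.276

0.276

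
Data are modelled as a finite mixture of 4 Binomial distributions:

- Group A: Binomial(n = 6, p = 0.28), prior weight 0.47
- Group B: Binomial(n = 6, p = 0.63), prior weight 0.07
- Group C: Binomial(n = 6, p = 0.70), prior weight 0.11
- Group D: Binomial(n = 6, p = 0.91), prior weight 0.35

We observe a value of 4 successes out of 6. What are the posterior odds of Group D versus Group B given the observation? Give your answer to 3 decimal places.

1.288

Only the two components matter; the odds are (P(Z=i) f_i(x)) / (P(Z=j) f_j(x)).
Binomial probabilities:
  f_A = 0.0477957
  f_B = 0.323487
  f_C = 0.324135
  f_D = 0.0833186
Posterior odds = (P(Z=D)·f_D) / (P(Z=B)·f_B) = (0.35·0.0833186) / (0.07·0.323487) = 0.0291615 / 0.0226441 ≈ 1.288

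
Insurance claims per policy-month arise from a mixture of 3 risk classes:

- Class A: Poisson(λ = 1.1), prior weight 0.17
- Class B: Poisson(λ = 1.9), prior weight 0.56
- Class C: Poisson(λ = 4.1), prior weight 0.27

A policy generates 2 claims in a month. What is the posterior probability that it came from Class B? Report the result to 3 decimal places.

0.678

The responsibility of component k is π_k f_k(x) divided by Σ_j π_j f_j(x).
Evaluate each component's likelihood at the observed value:
  f_A = 0.201387
  f_B = 0.269971
  f_C = 0.139293
Multiply by the mixture weights:
  π_A·f_A = 0.17 × 0.201387 = 0.0342358
  π_B·f_B = 0.56 × 0.269971 = 0.151184
  π_C·f_C = 0.27 × 0.139293 = 0.0376092
Sum: 0.0342358 + 0.151184 + 0.0376092 = 0.223029
Responsibility of Class B: 0.151184 / 0.223029 ≈ 0.678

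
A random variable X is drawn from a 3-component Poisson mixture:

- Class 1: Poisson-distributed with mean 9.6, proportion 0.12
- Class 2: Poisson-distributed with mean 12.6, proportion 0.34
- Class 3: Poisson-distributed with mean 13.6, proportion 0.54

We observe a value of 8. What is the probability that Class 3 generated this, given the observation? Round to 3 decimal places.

0.374

P(component k | x) = w_k·f_k(x) / marginal(x), where marginal(x) = Σ_j w_j·f_j(x).
Component likelihoods at x = 8:
  L_1 = e^(−9.6)·9.6^8/8! = 0.121178
  L_2 = e^(−12.6)·12.6^8/8! = 0.0531292
  L_3 = e^(−13.6)·13.6^8/8! = 0.0360069
Prior × likelihood for each component:
  w_1·L_1 = 0.12 × 0.121178 = 0.0145413
  w_2·L_2 = 0.34 × 0.0531292 = 0.0180639
  w_3·L_3 = 0.54 × 0.0360069 = 0.0194437
Normaliser: 0.0145413 + 0.0180639 + 0.0194437 = 0.052049
P(Class 3 | 8) = 0.0194437 / 0.052049 ≈ 0.374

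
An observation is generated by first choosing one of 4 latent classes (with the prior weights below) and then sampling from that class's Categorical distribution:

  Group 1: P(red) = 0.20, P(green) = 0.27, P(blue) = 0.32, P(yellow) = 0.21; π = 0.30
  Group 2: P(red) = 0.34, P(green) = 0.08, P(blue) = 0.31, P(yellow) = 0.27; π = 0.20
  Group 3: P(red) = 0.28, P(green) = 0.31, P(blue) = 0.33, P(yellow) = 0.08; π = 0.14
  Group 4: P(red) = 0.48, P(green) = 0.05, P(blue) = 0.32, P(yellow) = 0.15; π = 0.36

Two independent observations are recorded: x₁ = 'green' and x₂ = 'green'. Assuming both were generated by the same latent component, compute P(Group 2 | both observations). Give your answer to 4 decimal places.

Apply Bayes' rule: the posterior for each component is proportional to its prior times its likelihood at x.
Since both observations come from the same component, the likelihood for component k is f_k(x₁)·f_k(x₂).
  L_1 = [P(green | comp) = 0.27] × [0.27] = 0.0729
  L_2 = [P(green | comp) = 0.08] × [0.08] = 0.0064
  L_3 = [P(green | comp) = 0.31] × [0.31] = 0.0961
  L_4 = [P(green | comp) = 0.05] × [0.05] = 0.0025
Unnormalised posteriors:
  P(Z=1)·L_1 = 0.30 × 0.0729 = 0.02187
  P(Z=2)·L_2 = 0.20 × 0.0064 = 0.00128
  P(Z=3)·L_3 = 0.14 × 0.0961 = 0.013454
  P(Z=4)·L_4 = 0.36 × 0.0025 = 0.0009
Sum: 0.02187 + 0.00128 + 0.013454 + 0.0009 = 0.037504
P(Group 2 | x₁, x₂) = 0.00128 / 0.037504 ≈ 0.0341

0.0341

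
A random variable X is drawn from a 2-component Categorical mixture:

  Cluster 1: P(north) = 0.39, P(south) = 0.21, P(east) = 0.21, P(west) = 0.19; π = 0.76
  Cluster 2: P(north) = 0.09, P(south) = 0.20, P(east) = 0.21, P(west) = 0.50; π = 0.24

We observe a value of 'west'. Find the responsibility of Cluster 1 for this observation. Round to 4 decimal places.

0.5461

Apply Bayes' rule: the posterior for each component is proportional to its prior times its likelihood at x.
Component likelihoods at x = 'west':
  f_1 = 0.19
  f_2 = 0.5
Prior × likelihood for each component:
  π_1·f_1 = 0.76 × 0.19 = 0.1444
  π_2·f_2 = 0.24 × 0.5 = 0.12
Denominator: 0.1444 + 0.12 = 0.2644
So the posterior for Cluster 1 is 0.1444 / 0.2644 ≈ 0.5461.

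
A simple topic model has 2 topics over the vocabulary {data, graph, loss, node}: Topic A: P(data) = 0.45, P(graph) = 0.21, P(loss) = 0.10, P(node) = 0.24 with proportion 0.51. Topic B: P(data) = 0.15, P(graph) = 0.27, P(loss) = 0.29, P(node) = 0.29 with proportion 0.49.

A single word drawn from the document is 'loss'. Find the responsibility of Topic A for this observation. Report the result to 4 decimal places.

The responsibility of component k is P(Z=k) f_k(x) divided by Σ_j P(Z=j) f_j(x).
Component likelihoods at x = 'loss':
  L_A = P(loss | comp) = 0.10
  L_B = P(loss | comp) = 0.29
Prior × likelihood for each component:
  P(Z=A)·L_A = 0.51 × 0.1 = 0.051
  P(Z=B)·L_B = 0.49 × 0.29 = 0.1421
Evidence: 0.051 + 0.1421 = 0.1931
P(Topic A | 'loss') ≈ 0.2641

0.2641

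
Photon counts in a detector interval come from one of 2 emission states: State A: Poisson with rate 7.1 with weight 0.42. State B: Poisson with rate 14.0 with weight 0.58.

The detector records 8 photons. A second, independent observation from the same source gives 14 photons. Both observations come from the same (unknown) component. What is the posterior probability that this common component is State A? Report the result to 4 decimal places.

Apply Bayes' rule: the posterior for each component is proportional to its prior times its likelihood at x.
Since both observations come from the same component, the likelihood for component k is f_k(x₁)·f_k(x₂).
  p_A = [e^(−7.1)·7.1^8/8! = 0.132146] × [0.00782921] = 0.0010346
  p_B = [e^(−14.0)·14.0^8/8! = 0.0304355] × [0.105989] = 0.00322584
Unnormalised posteriors:
  π_A·p_A = 0.42 × 0.0010346 = 0.000434533
  π_B·p_B = 0.58 × 0.00322584 = 0.00187099
Denominator: 0.000434533 + 0.00187099 = 0.00230552
So the posterior for State A is 0.000434533 / 0.00230552 ≈ 0.1885.

0.1885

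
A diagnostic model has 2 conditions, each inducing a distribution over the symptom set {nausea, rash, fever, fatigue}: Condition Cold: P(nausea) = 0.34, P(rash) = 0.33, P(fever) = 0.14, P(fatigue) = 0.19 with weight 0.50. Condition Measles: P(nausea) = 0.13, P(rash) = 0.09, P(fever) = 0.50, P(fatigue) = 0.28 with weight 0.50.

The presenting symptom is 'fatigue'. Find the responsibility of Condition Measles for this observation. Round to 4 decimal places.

The responsibility of component k is π_k f_k(x) divided by Σ_j π_j f_j(x).
Categorical probabilities:
  f_Cold = 0.19
  f_Measles = 0.28
Unnormalised posteriors:
  π_Cold·f_Cold = 0.50 × 0.19 = 0.095
  π_Measles·f_Measles = 0.50 × 0.28 = 0.14
Sum: 0.095 + 0.14 = 0.235
So the posterior for Condition Measles is 0.14 / 0.235 ≈ 0.5957.

0.5957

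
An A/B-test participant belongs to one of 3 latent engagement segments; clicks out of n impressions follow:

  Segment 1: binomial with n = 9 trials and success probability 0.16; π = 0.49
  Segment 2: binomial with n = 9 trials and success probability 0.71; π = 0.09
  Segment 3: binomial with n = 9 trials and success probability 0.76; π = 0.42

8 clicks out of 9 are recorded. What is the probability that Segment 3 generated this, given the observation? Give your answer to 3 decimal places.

P(component k | x) = P(Z=k)·f_k(x) / marginal(x), where marginal(x) = Σ_j P(Z=j)·f_j(x).
Binomial probabilities:
  p_1 = 3.247e-06
  p_2 = 0.168542
  p_3 = 0.240416
Multiply by the mixture weights:
  P(Z=1)·p_1 = 0.49 × 3.247e-06 = 1.59103e-06
  P(Z=2)·p_2 = 0.09 × 0.168542 = 0.0151688
  P(Z=3)·p_3 = 0.42 × 0.240416 = 0.100975
Sum: 1.59103e-06 + 0.0151688 + 0.100975 = 0.116145
P(Segment 3 | the observation) ≈ 0.869

0.869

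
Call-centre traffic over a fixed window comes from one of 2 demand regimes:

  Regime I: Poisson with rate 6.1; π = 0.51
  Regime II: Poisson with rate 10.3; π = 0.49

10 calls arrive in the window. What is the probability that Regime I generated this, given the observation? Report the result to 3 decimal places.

By Bayes' theorem, P(k | x) = π_k f_k(x) / Σ_j π_j f_j(x).
Evaluate each component's likelihood at the observed value:
  p_I = 0.0440899
  p_II = 0.124559
Multiply by the mixture weights:
  π_I·p_I = 0.51 × 0.0440899 = 0.0224858
  π_II·p_II = 0.49 × 0.124559 = 0.061034
Sum: 0.0224858 + 0.061034 = 0.0835199
P(Regime I | the observation) = 0.0224858 / 0.0835199 ≈ 0.269

0.269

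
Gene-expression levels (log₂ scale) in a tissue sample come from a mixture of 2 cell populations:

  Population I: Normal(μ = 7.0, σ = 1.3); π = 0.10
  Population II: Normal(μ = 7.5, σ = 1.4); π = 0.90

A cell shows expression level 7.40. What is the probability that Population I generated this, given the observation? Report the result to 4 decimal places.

Apply Bayes' rule: the posterior for each component is proportional to its prior times its likelihood at x.
Evaluate each component's likelihood at the observed value:
  f_I = (1/(1.3·√(2π)))·exp(−(7.40−7.0)²/(2·1.3²)) = 0.306879·exp(-0.04734) = 0.29269
  f_II = (1/(1.4·√(2π)))·exp(−(7.40−7.5)²/(2·1.4²)) = 0.284959·exp(-0.00255) = 0.284233
Prior × likelihood for each component:
  P(Z=I)·f_I = 0.10 × 0.29269 = 0.029269
  P(Z=II)·f_II = 0.90 × 0.284233 = 0.255809
Denominator: 0.029269 + 0.255809 = 0.285079
Responsibility of Population I: 0.029269 / 0.285079 ≈ 0.1027

0.1027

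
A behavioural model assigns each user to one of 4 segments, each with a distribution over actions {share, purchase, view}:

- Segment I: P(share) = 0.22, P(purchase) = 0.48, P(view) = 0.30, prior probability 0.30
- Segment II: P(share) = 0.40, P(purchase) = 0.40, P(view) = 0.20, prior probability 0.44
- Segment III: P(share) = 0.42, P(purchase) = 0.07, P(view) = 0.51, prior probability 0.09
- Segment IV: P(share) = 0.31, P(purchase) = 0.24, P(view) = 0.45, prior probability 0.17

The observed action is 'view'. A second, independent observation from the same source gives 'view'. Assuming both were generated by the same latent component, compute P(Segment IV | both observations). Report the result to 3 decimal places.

0.336

The responsibility of component k is w_k f_k(x) divided by Σ_j w_j f_j(x).
Since both observations come from the same component, the likelihood for component k is f_k(x₁)·f_k(x₂).
  L_I = [0.3] × [0.3] = 0.09
  L_II = [0.2] × [0.2] = 0.04
  L_III = [0.51] × [0.51] = 0.2601
  L_IV = [0.45] × [0.45] = 0.2025
Unnormalised posteriors:
  w_I·L_I = 0.30 × 0.09 = 0.027
  w_II·L_II = 0.44 × 0.04 = 0.0176
  w_III·L_III = 0.09 × 0.2601 = 0.023409
  w_IV·L_IV = 0.17 × 0.2025 = 0.034425
Marginal: 0.027 + 0.0176 + 0.023409 + 0.034425 = 0.102434
P(Segment IV | x₁, x₂) = 0.034425 / 0.102434 ≈ 0.336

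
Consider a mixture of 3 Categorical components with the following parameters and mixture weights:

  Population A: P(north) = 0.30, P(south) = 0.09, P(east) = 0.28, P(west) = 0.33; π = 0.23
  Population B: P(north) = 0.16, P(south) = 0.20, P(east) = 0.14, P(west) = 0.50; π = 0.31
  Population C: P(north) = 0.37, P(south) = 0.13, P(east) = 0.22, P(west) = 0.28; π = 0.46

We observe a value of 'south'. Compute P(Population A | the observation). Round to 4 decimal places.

0.1453

Posterior ∝ prior × likelihood, so P(k | x) ∝ w_k f_k(x); normalise over all components.
Categorical probabilities:
  p_A = P(south | comp) = 0.09
  p_B = P(south | comp) = 0.20
  p_C = P(south | comp) = 0.13
Multiply by the mixture weights:
  w_A·p_A = 0.23 × 0.09 = 0.0207
  w_B·p_B = 0.31 × 0.2 = 0.062
  w_C·p_C = 0.46 × 0.13 = 0.0598
Sum: 0.0207 + 0.062 + 0.0598 = 0.1425
So the posterior for Population A is 0.0207 / 0.1425 ≈ 0.1453.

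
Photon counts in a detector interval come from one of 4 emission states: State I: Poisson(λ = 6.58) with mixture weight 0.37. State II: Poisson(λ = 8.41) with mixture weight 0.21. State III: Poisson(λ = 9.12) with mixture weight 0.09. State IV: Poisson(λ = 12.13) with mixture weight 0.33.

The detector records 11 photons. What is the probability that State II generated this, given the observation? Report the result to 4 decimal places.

0.2277

The responsibility of component k is π_k f_k(x) divided by Σ_j π_j f_j(x).
Component likelihoods at x = 11 photons:
  L_I = e^(−6.58)·6.58^11/11! = 0.0348074
  L_II = e^(−8.41)·8.41^11/11! = 0.0830202
  L_III = e^(−9.12)·9.12^11/11! = 0.0995455
  L_IV = e^(−12.13)·12.13^11/11! = 0.113063
Prior × likelihood for each component:
  π_I·L_I = 0.37 × 0.0348074 = 0.0128787
  π_II·L_II = 0.21 × 0.0830202 = 0.0174342
  π_III·L_III = 0.09 × 0.0995455 = 0.0089591
  π_IV·L_IV = 0.33 × 0.113063 = 0.0373108
Marginal: 0.0128787 + 0.0174342 + 0.0089591 + 0.0373108 = 0.0765829
Responsibility of State II: 0.0174342 / 0.0765829 ≈ 0.2277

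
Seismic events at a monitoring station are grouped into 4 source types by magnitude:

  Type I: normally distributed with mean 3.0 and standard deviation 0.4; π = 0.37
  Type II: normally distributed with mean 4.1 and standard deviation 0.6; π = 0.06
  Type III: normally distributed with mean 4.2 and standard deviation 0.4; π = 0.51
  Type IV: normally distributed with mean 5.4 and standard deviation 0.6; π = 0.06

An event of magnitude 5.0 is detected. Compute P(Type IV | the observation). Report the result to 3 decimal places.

0.281

The responsibility of component k is π_k f_k(x) divided by Σ_j π_j f_j(x).
Normal densities:
  f_I = 3.7168e-06
  f_II = 0.215863
  f_III = 0.134977
  f_IV = 0.532413
Multiply by the mixture weights:
  π_I·f_I = 0.37 × 3.7168e-06 = 1.37522e-06
  π_II·f_II = 0.06 × 0.215863 = 0.0129518
  π_III·f_III = 0.51 × 0.134977 = 0.0688385
  π_IV·f_IV = 0.06 × 0.532413 = 0.0319448
Evidence: 1.37522e-06 + 0.0129518 + 0.0688385 + 0.0319448 = 0.113736
Responsibility of Type IV: 0.0319448 / 0.113736 ≈ 0.281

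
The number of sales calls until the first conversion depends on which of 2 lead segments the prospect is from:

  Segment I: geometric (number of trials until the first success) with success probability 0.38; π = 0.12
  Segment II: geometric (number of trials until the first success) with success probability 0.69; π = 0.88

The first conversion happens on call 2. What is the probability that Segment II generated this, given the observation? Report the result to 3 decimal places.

Posterior ∝ prior × likelihood, so P(k | x) ∝ π_k f_k(x); normalise over all components.
Geometric probabilities:
  f_I = 0.2356
  f_II = 0.2139
Weight by the priors:
  π_I·f_I = 0.12 × 0.2356 = 0.028272
  π_II·f_II = 0.88 × 0.2139 = 0.188232
Normaliser: 0.028272 + 0.188232 = 0.216504
Responsibility of Segment II: 0.188232 / 0.216504 ≈ 0.869

0.869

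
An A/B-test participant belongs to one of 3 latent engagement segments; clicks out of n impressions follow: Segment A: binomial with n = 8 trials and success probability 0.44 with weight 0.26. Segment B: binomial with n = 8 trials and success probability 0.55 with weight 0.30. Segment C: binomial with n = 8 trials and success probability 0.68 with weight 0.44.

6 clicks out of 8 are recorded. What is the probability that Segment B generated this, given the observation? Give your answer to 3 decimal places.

0.250

Apply Bayes' rule: the posterior for each component is proportional to its prior times its likelihood at x.
Binomial probabilities:
  p_A = 0.0637162
  p_B = 0.156949
  p_C = 0.283473
Unnormalised posteriors:
  P(Z=A)·p_A = 0.26 × 0.0637162 = 0.0165662
  P(Z=B)·p_B = 0.30 × 0.156949 = 0.0470848
  P(Z=C)·p_C = 0.44 × 0.283473 = 0.124728
Normaliser: 0.0165662 + 0.0470848 + 0.124728 = 0.188379
P(Segment B | the observation) = 0.0470848 / 0.188379 ≈ 0.250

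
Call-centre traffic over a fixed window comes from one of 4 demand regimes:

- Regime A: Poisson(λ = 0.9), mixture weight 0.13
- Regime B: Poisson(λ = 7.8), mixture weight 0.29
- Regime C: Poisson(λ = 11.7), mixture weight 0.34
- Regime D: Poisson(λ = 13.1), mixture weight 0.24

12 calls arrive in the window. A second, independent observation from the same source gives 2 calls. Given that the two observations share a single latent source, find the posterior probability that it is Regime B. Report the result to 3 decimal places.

Posterior ∝ prior × likelihood, so P(k | x) ∝ w_k f_k(x); normalise over all components.
Since both observations come from the same component, the likelihood for component k is f_k(x₁)·f_k(x₂).
  f_A = [2.39722e-10] × [0.164661] = 3.94728e-11
  f_B = [0.0433812] × [0.0124641] = 0.000540709
  f_C = [0.113933] × [0.00056767] = 6.46762e-05
  f_D = [0.109059] × [0.000175491] = 1.91388e-05
Unnormalised posteriors:
  w_A·f_A = 0.13 × 3.94728e-11 = 5.13147e-12
  w_B·f_B = 0.29 × 0.000540709 = 0.000156806
  w_C·f_C = 0.34 × 6.46762e-05 = 2.19899e-05
  w_D·f_D = 0.24 × 1.91388e-05 = 4.59332e-06
Marginal: 5.13147e-12 + 0.000156806 + 2.19899e-05 + 4.59332e-06 = 0.000183389
So the posterior for Regime B is 0.000156806 / 0.000183389 ≈ 0.855.

0.855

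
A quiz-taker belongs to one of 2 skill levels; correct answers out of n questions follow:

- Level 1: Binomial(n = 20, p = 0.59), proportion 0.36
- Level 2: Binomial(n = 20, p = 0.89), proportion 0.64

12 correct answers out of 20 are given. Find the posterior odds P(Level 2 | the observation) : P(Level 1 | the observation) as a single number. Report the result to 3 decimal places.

Since P(k|x) ∝ π_k f_k(x), the posterior odds are π_i f_i(x) / (π_j f_j(x)).
Binomial probabilities:
  L_1 = C(20,12)·0.59^12·0.41^8 = 125970·0.0017792·0.000798493 = 0.178963
  L_2 = C(20,12)·0.89^12·0.11^8 = 125970·0.24699·2.14359e-08 = 0.000666943
Odds = (0.64/0.36) × (0.000666943/0.178963) = 1.77778 × 0.00372672 ≈ 0.007

0.007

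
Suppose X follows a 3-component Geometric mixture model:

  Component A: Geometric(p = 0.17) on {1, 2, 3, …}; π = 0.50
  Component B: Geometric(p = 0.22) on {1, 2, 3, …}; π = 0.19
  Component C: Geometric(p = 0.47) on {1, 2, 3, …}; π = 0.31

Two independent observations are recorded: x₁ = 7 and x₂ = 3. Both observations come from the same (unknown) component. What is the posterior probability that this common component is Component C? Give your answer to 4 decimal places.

By Bayes' theorem, P(k | x) = π_k f_k(x) / Σ_j π_j f_j(x).
Since both observations come from the same component, the likelihood for component k is f_k(x₁)·f_k(x₂).
  p_A = [0.17·(1−0.17)^6 = 0.17·0.32694 = 0.0555799] × [0.117113] = 0.00650912
  p_B = [0.22·(1−0.22)^6 = 0.22·0.2252 = 0.0495439] × [0.133848] = 0.00663135
  p_C = [0.47·(1−0.47)^6 = 0.47·0.0221644 = 0.0104172] × [0.132023] = 0.00137532
Multiply by the mixture weights:
  π_A·p_A = 0.50 × 0.00650912 = 0.00325456
  π_B·p_B = 0.19 × 0.00663135 = 0.00125996
  π_C·p_C = 0.31 × 0.00137532 = 0.000426348
Normaliser: 0.00325456 + 0.00125996 + 0.000426348 = 0.00494087
So the posterior for Component C is 0.000426348 / 0.00494087 ≈ 0.0863.

0.0863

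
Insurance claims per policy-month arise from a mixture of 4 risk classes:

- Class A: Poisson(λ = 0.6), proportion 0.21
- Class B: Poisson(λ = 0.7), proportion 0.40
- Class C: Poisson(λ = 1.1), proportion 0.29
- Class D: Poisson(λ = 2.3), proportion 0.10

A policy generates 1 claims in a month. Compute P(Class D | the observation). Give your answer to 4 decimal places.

The responsibility of component k is π_k f_k(x) divided by Σ_j π_j f_j(x).
Poisson probabilities:
  f_A = e^(−0.6)·0.6^1/1! = 0.329287
  f_B = e^(−0.7)·0.7^1/1! = 0.34761
  f_C = e^(−1.1)·1.1^1/1! = 0.366158
  f_D = e^(−2.3)·2.3^1/1! = 0.230595
Unnormalised posteriors:
  π_A·f_A = 0.21 × 0.329287 = 0.0691503
  π_B·f_B = 0.40 × 0.34761 = 0.139044
  π_C·f_C = 0.29 × 0.366158 = 0.106186
  π_D·f_D = 0.10 × 0.230595 = 0.0230595
Denominator: 0.0691503 + 0.139044 + 0.106186 + 0.0230595 = 0.33744
So the posterior for Class D is 0.0230595 / 0.33744 ≈ 0.0683.

0.0683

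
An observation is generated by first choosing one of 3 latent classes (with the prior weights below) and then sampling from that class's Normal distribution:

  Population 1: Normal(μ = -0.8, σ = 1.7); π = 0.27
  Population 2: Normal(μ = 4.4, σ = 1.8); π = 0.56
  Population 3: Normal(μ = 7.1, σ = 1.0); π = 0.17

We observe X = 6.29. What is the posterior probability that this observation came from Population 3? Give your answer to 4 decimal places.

0.4058

P(component k | x) = π_k·f_k(x) / marginal(x), where marginal(x) = Σ_j π_j·f_j(x).
Component likelihoods at x = 6.29:
  L_1 = (1/(1.7·√(2π)))·exp(−(6.29−-0.8)²/(2·1.7²)) = 0.234672·exp(-8.69690) = 3.92143e-05
  L_2 = (1/(1.8·√(2π)))·exp(−(6.29−4.4)²/(2·1.8²)) = 0.221635·exp(-0.55125) = 0.127712
  L_3 = (1/(1.0·√(2π)))·exp(−(6.29−7.1)²/(2·1.0²)) = 0.398942·exp(-0.32805) = 0.287369
Unnormalised posteriors:
  π_1·L_1 = 0.27 × 3.92143e-05 = 1.05879e-05
  π_2·L_2 = 0.56 × 0.127712 = 0.0715189
  π_3·L_3 = 0.17 × 0.287369 = 0.0488527
Sum: 1.05879e-05 + 0.0715189 + 0.0488527 = 0.120382
So the posterior for Population 3 is 0.0488527 / 0.120382 ≈ 0.4058.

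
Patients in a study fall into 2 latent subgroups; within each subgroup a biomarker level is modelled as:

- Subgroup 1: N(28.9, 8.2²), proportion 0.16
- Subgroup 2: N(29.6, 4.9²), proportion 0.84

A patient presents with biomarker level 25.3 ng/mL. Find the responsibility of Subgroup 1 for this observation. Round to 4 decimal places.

0.1319

Posterior ∝ prior × likelihood, so P(k | x) ∝ π_k f_k(x); normalise over all components.
Component likelihoods at x = 25.3 ng/mL:
  L_1 = 0.0441817
  L_2 = 0.0553975
Multiply by the mixture weights:
  π_1·L_1 = 0.16 × 0.0441817 = 0.00706908
  π_2·L_2 = 0.84 × 0.0553975 = 0.0465339
Sum: 0.00706908 + 0.0465339 = 0.0536029
P(Subgroup 1 | the observation) ≈ 0.1319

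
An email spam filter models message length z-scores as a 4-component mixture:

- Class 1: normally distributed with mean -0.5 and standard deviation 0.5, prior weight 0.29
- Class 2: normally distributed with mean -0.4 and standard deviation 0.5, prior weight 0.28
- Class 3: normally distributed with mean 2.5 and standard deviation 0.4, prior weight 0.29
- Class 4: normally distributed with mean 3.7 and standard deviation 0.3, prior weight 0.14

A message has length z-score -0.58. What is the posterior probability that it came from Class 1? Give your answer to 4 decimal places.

0.5218

P(component k | x) = π_k·f_k(x) / marginal(x), where marginal(x) = Σ_j π_j·f_j(x).
Component likelihoods at x = -0.58:
  p_1 = (1/(0.5·√(2π)))·exp(−(-0.58−-0.5)²/(2·0.5²)) = 0.797885·exp(-0.01280) = 0.787737
  p_2 = (1/(0.5·√(2π)))·exp(−(-0.58−-0.4)²/(2·0.5²)) = 0.797885·exp(-0.06480) = 0.747821
  p_3 = (1/(0.4·√(2π)))·exp(−(-0.58−2.5)²/(2·0.4²)) = 0.997356·exp(-29.64500) = 1.33104e-13
  p_4 = (1/(0.3·√(2π)))·exp(−(-0.58−3.7)²/(2·0.3²)) = 1.329808·exp(-101.76889) = 8.43572e-45
Multiply by the mixture weights:
  π_1·p_1 = 0.29 × 0.787737 = 0.228444
  π_2·p_2 = 0.28 × 0.747821 = 0.20939
  π_3·p_3 = 0.29 × 1.33104e-13 = 3.86001e-14
  π_4·p_4 = 0.14 × 8.43572e-45 = 1.181e-45
Normaliser: 0.228444 + 0.20939 + 3.86001e-14 + 1.181e-45 = 0.437834
P(Class 1 | x) = 0.228444 / 0.437834 ≈ 0.5218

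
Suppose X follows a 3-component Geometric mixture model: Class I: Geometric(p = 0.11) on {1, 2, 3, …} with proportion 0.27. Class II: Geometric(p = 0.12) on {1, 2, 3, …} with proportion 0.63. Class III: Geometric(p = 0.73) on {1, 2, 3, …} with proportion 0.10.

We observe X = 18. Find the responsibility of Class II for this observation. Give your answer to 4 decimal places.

Posterior ∝ prior × likelihood, so P(k | x) ∝ π_k f_k(x); normalise over all components.
Geometric probabilities:
  L_I = 0.11·(1−0.11)^17 = 0.11·0.137921 = 0.0151713
  L_II = 0.12·(1−0.12)^17 = 0.12·0.113817 = 0.013658
  L_III = 0.73·(1−0.73)^17 = 0.73·2.15369e-10 = 1.5722e-10
Prior × likelihood for each component:
  π_I·L_I = 0.27 × 0.0151713 = 0.00409625
  π_II·L_II = 0.63 × 0.013658 = 0.00860453
  π_III·L_III = 0.10 × 1.5722e-10 = 1.5722e-11
Marginal: 0.00409625 + 0.00860453 + 1.5722e-11 = 0.0127008
P(Class II | data) ≈ 0.6775

0.6775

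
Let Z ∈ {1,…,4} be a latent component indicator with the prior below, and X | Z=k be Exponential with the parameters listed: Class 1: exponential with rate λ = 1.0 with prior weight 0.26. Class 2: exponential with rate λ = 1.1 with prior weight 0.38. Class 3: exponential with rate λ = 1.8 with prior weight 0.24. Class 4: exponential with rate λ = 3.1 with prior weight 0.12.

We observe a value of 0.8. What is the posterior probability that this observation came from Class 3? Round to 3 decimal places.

By Bayes' theorem, P(k | x) = π_k f_k(x) / Σ_j π_j f_j(x).
Component likelihoods at x = 0.8:
  f_1 = 1.0·e^(−1.0·0.8) = 1.0·e^(−0.8000) = 0.449329
  f_2 = 1.1·e^(−1.1·0.8) = 1.1·e^(−0.8800) = 0.456261
  f_3 = 1.8·e^(−1.8·0.8) = 1.8·e^(−1.4400) = 0.42647
  f_4 = 3.1·e^(−3.1·0.8) = 3.1·e^(−2.4800) = 0.259604
Unnormalised posteriors:
  π_1·f_1 = 0.26 × 0.449329 = 0.116826
  π_2·f_2 = 0.38 × 0.456261 = 0.173379
  π_3·f_3 = 0.24 × 0.42647 = 0.102353
  π_4·f_4 = 0.12 × 0.259604 = 0.0311525
Marginal: 0.116826 + 0.173379 + 0.102353 + 0.0311525 = 0.42371
P(Class 3 | 0.8) = 0.102353 / 0.42371 ≈ 0.242

0.242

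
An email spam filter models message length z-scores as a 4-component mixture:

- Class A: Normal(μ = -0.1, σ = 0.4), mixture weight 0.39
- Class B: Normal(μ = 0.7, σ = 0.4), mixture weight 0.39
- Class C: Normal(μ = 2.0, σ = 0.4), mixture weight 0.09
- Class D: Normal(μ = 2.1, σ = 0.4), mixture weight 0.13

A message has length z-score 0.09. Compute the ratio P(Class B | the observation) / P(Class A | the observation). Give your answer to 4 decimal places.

0.3499

The posterior odds equal the prior odds times the likelihood ratio: (P(Z=i)/P(Z=j))·(f_i(x)/f_j(x)).
Component likelihoods at x = 0.09:
  L_A = (1/(0.4·√(2π)))·exp(−(0.09−-0.1)²/(2·0.4²)) = 0.997356·exp(-0.11281) = 0.890956
  L_B = (1/(0.4·√(2π)))·exp(−(0.09−0.7)²/(2·0.4²)) = 0.997356·exp(-1.16281) = 0.311779
  L_C = (1/(0.4·√(2π)))·exp(−(0.09−2.0)²/(2·0.4²)) = 0.997356·exp(-11.40031) = 1.11624e-05
  L_D = (1/(0.4·√(2π)))·exp(−(0.09−2.1)²/(2·0.4²)) = 0.997356·exp(-12.62531) = 3.27904e-06
Posterior odds = (P(Z=B)·L_B) / (P(Z=A)·L_A) = (0.39·0.311779) / (0.39·0.890956) = 0.121594 / 0.347473 ≈ 0.3499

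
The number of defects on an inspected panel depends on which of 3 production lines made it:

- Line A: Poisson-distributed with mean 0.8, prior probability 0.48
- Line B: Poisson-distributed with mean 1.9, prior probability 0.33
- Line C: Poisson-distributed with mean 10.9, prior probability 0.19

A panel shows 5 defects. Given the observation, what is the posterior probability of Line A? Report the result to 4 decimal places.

Apply Bayes' rule: the posterior for each component is proportional to its prior times its likelihood at x.
Evaluate each component's likelihood at the observed value:
  L_A = 0.00122697
  L_B = 0.0308622
  L_C = 0.0236669
Multiply by the mixture weights:
  P(Z=A)·L_A = 0.48 × 0.00122697 = 0.000588944
  P(Z=B)·L_B = 0.33 × 0.0308622 = 0.0101845
  P(Z=C)·L_C = 0.19 × 0.0236669 = 0.00449671
Sum: 0.000588944 + 0.0101845 + 0.00449671 = 0.0152702
P(Line A | 5 defects) ≈ 0.0386

0.0386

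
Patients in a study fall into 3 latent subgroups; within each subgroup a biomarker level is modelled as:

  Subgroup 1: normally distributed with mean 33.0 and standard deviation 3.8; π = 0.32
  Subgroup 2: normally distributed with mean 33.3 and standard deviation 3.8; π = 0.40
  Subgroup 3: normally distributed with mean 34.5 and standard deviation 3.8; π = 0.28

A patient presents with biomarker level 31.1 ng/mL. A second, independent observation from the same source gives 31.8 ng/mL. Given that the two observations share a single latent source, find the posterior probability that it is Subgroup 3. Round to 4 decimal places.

0.2004

Apply Bayes' rule: the posterior for each component is proportional to its prior times its likelihood at x.
Since both observations come from the same component, the likelihood for component k is f_k(x₁)·f_k(x₂).
  p_1 = [0.0926488] × [0.0998785] = 0.00925362
  p_2 = [0.0887857] × [0.0971161] = 0.00862252
  p_3 = [0.0703539] × [0.0815643] = 0.00573837
Prior × likelihood for each component:
  π_1·p_1 = 0.32 × 0.00925362 = 0.00296116
  π_2·p_2 = 0.40 × 0.00862252 = 0.00344901
  π_3·p_3 = 0.28 × 0.00573837 = 0.00160674
Sum: 0.00296116 + 0.00344901 + 0.00160674 = 0.00801691
P(Subgroup 3 | x₁, x₂) = 0.00160674 / 0.00801691 ≈ 0.2004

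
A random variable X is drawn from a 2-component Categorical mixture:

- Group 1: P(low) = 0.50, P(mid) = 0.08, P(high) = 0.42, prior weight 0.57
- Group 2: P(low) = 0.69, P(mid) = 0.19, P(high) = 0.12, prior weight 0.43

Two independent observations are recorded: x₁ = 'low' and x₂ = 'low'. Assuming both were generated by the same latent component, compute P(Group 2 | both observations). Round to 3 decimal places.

0.590

Posterior ∝ prior × likelihood, so P(k | x) ∝ π_k f_k(x); normalise over all components.
Since both observations come from the same component, the likelihood for component k is f_k(x₁)·f_k(x₂).
  p_1 = [P(low | comp) = 0.50] × [0.5] = 0.25
  p_2 = [P(low | comp) = 0.69] × [0.69] = 0.4761
Prior × likelihood for each component:
  π_1·p_1 = 0.57 × 0.25 = 0.1425
  π_2·p_2 = 0.43 × 0.4761 = 0.204723
Marginal: 0.1425 + 0.204723 = 0.347223
P(Group 2 | x₁,x₂) = 0.204723 / 0.347223 ≈ 0.590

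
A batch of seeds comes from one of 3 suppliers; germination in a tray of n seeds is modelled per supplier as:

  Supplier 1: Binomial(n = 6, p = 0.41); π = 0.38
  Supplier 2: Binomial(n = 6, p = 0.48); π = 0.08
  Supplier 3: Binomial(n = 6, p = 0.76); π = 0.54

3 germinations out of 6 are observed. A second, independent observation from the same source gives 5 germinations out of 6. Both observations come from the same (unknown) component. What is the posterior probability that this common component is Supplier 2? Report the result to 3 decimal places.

0.065

Posterior ∝ prior × likelihood, so P(k | x) ∝ π_k f_k(x); normalise over all components.
Since both observations come from the same component, the likelihood for component k is f_k(x₁)·f_k(x₂).
  L_1 = [C(6,3)·0.41^3·0.59^3 = 20·0.068921·0.205379 = 0.283099] × [0.0410131] = 0.0116107
  L_2 = [C(6,3)·0.48^3·0.52^3 = 20·0.110592·0.140608 = 0.311002] × [0.0794988] = 0.0247243
  L_3 = [C(6,3)·0.76^3·0.24^3 = 20·0.438976·0.013824 = 0.121368] × [0.365116] = 0.0443134
Multiply by the mixture weights:
  π_1·L_1 = 0.38 × 0.0116107 = 0.00441208
  π_2·L_2 = 0.08 × 0.0247243 = 0.00197795
  π_3·L_3 = 0.54 × 0.0443134 = 0.0239292
Marginal: 0.00441208 + 0.00197795 + 0.0239292 = 0.0303193
So the posterior for Supplier 2 is 0.00197795 / 0.0303193 ≈ 0.065.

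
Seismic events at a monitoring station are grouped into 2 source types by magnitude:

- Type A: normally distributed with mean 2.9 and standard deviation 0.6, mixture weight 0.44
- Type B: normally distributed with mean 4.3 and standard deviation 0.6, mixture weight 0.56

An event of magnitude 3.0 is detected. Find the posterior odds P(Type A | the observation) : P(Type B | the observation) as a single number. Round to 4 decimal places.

The posterior odds equal the prior odds times the likelihood ratio: (π_i/π_j)·(f_i(x)/f_j(x)).
Component likelihoods at x = 3.0:
  f_A = 0.655733
  f_B = 0.0635877
Odds = (0.44/0.56) × (0.655733/0.0635877) = 0.785714 × 10.3123 ≈ 8.1025

8.1025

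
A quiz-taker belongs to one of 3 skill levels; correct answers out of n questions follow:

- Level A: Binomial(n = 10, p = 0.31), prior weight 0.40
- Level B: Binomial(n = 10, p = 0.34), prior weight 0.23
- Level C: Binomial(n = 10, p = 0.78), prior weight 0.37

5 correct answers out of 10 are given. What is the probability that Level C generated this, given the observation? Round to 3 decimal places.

0.151

P(component k | x) = P(Z=k)·f_k(x) / marginal(x), where marginal(x) = Σ_j P(Z=j)·f_j(x).
Binomial probabilities:
  f_A = C(10,5)·0.31^5·0.69^5 = 252·0.00286292·0.156403 = 0.112838
  f_B = C(10,5)·0.34^5·0.66^5 = 252·0.00454354·0.125233 = 0.143389
  f_C = C(10,5)·0.78^5·0.22^5 = 252·0.288717·0.000515363 = 0.0374962
Unnormalised posteriors:
  P(Z=A)·f_A = 0.40 × 0.112838 = 0.0451351
  P(Z=B)·f_B = 0.23 × 0.143389 = 0.0329794
  P(Z=C)·f_C = 0.37 × 0.0374962 = 0.0138736
Normaliser: 0.0451351 + 0.0329794 + 0.0138736 = 0.0919881
P(Level C | data) = 0.0138736 / 0.0919881 ≈ 0.151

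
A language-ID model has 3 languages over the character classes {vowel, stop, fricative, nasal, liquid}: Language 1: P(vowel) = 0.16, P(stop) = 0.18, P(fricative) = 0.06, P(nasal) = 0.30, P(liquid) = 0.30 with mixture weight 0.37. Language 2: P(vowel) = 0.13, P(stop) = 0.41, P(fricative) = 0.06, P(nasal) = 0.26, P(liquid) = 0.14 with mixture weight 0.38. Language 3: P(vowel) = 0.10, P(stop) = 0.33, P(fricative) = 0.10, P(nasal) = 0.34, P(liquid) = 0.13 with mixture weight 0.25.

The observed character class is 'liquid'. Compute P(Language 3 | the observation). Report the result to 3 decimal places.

0.165

The responsibility of component k is w_k f_k(x) divided by Σ_j w_j f_j(x).
Evaluate each component's likelihood at the observed value:
  L_1 = 0.3
  L_2 = 0.14
  L_3 = 0.13
Prior × likelihood for each component:
  w_1·L_1 = 0.37 × 0.3 = 0.111
  w_2·L_2 = 0.38 × 0.14 = 0.0532
  w_3·L_3 = 0.25 × 0.13 = 0.0325
Normaliser: 0.111 + 0.0532 + 0.0325 = 0.1967
Responsibility of Language 3: 0.0325 / 0.1967 ≈ 0.165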